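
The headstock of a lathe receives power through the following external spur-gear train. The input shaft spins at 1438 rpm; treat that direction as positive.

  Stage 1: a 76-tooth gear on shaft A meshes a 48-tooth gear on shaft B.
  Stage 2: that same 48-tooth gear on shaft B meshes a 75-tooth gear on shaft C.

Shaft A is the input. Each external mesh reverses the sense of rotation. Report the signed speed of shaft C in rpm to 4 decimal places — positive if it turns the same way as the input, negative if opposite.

+1457.1733 rpm (same as input, |ω| = 1457.1733 rpm)

Stage 1 [76T→48T]: ω = 1438.0000×76/48 = 2276.8333 rpm, dir flips to −; running = −2276.8333
Stage 2 [48T→75T]: ω = 2276.8333×48/75 = 1457.1733 rpm, dir flips to +; running = +1457.1733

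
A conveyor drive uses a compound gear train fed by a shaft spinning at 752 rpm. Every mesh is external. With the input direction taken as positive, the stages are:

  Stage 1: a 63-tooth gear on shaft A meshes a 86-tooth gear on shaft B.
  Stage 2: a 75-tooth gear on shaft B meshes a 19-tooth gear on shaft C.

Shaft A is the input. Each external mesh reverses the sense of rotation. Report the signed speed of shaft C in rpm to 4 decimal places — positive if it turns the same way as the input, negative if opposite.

Stage 1 [63T→86T]: ω = 752.0000×63/86 = 550.8837 rpm, dir flips to −; running = −550.8837
Stage 2 [75T→19T]: ω = 550.8837×75/19 = 2174.5410 rpm, dir flips to +; running = +2174.5410

+2174.5410 rpm (same as input, |ω| = 2174.5410 rpm)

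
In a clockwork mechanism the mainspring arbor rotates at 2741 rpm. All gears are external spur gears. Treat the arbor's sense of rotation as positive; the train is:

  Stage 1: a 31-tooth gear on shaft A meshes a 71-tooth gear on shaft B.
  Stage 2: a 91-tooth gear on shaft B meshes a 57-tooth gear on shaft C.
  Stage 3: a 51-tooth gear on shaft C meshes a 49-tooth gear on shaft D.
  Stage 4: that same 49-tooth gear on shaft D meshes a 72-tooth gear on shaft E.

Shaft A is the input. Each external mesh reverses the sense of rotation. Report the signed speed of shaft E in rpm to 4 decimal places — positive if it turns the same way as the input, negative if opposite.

+1353.3702 rpm (same as input, |ω| = 1353.3702 rpm)

Stage 1 [31T→71T]: ω = 2741.0000×31/71 = 1196.7746 rpm, dir flips to −; running = −1196.7746
Stage 2 [91T→57T]: ω = 1196.7746×91/57 = 1910.6402 rpm, dir flips to +; running = +1910.6402
Stage 3 [51T→49T]: ω = 1910.6402×51/49 = 1988.6255 rpm, dir flips to −; running = −1988.6255
Stage 4 [49T→72T]: ω = 1988.6255×49/72 = 1353.3702 rpm, dir flips to +; running = +1353.3702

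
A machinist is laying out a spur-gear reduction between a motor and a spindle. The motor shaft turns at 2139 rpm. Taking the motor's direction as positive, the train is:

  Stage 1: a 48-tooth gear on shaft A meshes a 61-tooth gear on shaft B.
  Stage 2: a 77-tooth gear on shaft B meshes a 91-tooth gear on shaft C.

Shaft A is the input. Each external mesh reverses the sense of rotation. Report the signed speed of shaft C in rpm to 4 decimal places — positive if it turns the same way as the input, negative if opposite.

+1424.2018 rpm (same as input, |ω| = 1424.2018 rpm)

Stage 1 [48T→61T]: ω = 2139.0000×48/61 = 1683.1475 rpm, dir flips to −; running = −1683.1475
Stage 2 [77T→91T]: ω = 1683.1475×77/91 = 1424.2018 rpm, dir flips to +; running = +1424.2018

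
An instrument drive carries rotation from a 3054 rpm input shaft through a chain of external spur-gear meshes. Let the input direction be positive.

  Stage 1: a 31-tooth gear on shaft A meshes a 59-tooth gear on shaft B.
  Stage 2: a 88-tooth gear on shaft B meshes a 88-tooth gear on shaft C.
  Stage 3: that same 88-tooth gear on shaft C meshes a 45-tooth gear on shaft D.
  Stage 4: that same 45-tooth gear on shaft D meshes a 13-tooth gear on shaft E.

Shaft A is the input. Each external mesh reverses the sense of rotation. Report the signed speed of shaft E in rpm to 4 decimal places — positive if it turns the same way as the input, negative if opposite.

Stage 1 [31T→59T]: ω = 3054.0000×31/59 = 1604.6441 rpm, dir flips to −; running = −1604.6441
Stage 2 [88T→88T]: ω = 1604.6441×88/88 = 1604.6441 rpm, dir flips to +; running = +1604.6441
Stage 3 [88T→45T]: ω = 1604.6441×88/45 = 3137.9706 rpm, dir flips to −; running = −3137.9706
Stage 4 [45T→13T]: ω = 3137.9706×45/13 = 10862.2060 rpm, dir flips to +; running = +10862.2060

+10862.2060 rpm (same as input, |ω| = 10862.2060 rpm)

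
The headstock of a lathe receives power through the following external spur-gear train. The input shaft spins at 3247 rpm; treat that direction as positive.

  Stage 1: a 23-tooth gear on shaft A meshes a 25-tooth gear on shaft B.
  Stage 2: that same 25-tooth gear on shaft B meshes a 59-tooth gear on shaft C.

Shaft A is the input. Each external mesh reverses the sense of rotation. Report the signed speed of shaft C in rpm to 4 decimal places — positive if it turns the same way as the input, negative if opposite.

Stage 1 [23T→25T]: ω = 3247.0000×23/25 = 2987.2400 rpm, dir flips to −; running = −2987.2400
Stage 2 [25T→59T]: ω = 2987.2400×25/59 = 1265.7797 rpm, dir flips to +; running = +1265.7797

+1265.7797 rpm (same as input, |ω| = 1265.7797 rpm)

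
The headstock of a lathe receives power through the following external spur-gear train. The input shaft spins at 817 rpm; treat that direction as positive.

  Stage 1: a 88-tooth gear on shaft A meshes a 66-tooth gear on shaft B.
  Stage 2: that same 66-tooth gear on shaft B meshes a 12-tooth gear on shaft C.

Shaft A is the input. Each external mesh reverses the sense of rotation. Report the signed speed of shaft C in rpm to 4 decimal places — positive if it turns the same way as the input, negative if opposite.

Stage 1 [88T→66T]: ω = 817.0000×88/66 = 1089.3333 rpm, dir flips to −; running = −1089.3333
Stage 2 [66T→12T]: ω = 1089.3333×66/12 = 5991.3333 rpm, dir flips to +; running = +5991.3333

+5991.3333 rpm (same as input, |ω| = 5991.3333 rpm)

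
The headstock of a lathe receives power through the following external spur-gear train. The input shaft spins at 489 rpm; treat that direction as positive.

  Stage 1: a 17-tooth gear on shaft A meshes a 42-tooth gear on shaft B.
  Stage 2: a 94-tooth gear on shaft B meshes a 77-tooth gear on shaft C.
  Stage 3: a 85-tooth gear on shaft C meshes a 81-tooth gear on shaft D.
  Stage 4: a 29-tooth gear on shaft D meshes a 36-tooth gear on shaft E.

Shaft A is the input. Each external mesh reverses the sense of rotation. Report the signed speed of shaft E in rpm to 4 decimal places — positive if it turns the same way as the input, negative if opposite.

+204.2561 rpm (same as input, |ω| = 204.2561 rpm)

Stage 1 [17T→42T]: ω = 489.0000×17/42 = 197.9286 rpm, dir flips to −; running = −197.9286
Stage 2 [94T→77T]: ω = 197.9286×94/77 = 241.6271 rpm, dir flips to +; running = +241.6271
Stage 3 [85T→81T]: ω = 241.6271×85/81 = 253.5593 rpm, dir flips to −; running = −253.5593
Stage 4 [29T→36T]: ω = 253.5593×29/36 = 204.2561 rpm, dir flips to +; running = +204.2561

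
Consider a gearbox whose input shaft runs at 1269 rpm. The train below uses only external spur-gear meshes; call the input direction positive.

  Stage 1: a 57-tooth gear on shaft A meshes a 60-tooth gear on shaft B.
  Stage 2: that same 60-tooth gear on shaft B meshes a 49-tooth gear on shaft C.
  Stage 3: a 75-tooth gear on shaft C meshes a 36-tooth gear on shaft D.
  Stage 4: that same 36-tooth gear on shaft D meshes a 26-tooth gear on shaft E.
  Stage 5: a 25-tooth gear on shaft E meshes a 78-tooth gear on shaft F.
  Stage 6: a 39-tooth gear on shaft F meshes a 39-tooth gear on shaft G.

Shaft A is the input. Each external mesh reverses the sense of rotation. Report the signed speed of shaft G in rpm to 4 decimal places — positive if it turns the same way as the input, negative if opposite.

Stage 1 [57T→60T]: ω = 1269.0000×57/60 = 1205.5500 rpm, dir flips to −; running = −1205.5500
Stage 2 [60T→49T]: ω = 1205.5500×60/49 = 1476.1837 rpm, dir flips to +; running = +1476.1837
Stage 3 [75T→36T]: ω = 1476.1837×75/36 = 3075.3827 rpm, dir flips to −; running = −3075.3827
Stage 4 [36T→26T]: ω = 3075.3827×36/26 = 4258.2221 rpm, dir flips to +; running = +4258.2221
Stage 5 [25T→78T]: ω = 4258.2221×25/78 = 1364.8148 rpm, dir flips to −; running = −1364.8148
Stage 6 [39T→39T]: ω = 1364.8148×39/39 = 1364.8148 rpm, dir flips to +; running = +1364.8148

+1364.8148 rpm (same as input, |ω| = 1364.8148 rpm)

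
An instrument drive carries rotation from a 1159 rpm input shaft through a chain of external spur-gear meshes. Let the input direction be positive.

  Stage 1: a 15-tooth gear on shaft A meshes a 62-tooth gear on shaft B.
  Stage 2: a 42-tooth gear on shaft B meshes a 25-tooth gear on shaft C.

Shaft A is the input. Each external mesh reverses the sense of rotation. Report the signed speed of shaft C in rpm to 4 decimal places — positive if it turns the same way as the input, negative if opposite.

+471.0774 rpm (same as input, |ω| = 471.0774 rpm)

Stage 1 [15T→62T]: ω = 1159.0000×15/62 = 280.4032 rpm, dir flips to −; running = −280.4032
Stage 2 [42T→25T]: ω = 280.4032×42/25 = 471.0774 rpm, dir flips to +; running = +471.0774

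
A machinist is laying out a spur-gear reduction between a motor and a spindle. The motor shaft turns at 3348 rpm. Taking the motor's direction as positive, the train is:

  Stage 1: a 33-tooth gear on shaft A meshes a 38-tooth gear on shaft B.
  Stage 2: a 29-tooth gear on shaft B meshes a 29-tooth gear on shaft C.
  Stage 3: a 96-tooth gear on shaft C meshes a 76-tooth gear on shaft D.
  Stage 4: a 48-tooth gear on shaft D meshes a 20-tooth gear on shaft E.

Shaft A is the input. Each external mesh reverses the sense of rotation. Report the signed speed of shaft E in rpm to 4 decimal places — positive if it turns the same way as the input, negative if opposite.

+8814.2360 rpm (same as input, |ω| = 8814.2360 rpm)

Stage 1 [33T→38T]: ω = 3348.0000×33/38 = 2907.4737 rpm, dir flips to −; running = −2907.4737
Stage 2 [29T→29T]: ω = 2907.4737×29/29 = 2907.4737 rpm, dir flips to +; running = +2907.4737
Stage 3 [96T→76T]: ω = 2907.4737×96/76 = 3672.5983 rpm, dir flips to −; running = −3672.5983
Stage 4 [48T→20T]: ω = 3672.5983×48/20 = 8814.2360 rpm, dir flips to +; running = +8814.2360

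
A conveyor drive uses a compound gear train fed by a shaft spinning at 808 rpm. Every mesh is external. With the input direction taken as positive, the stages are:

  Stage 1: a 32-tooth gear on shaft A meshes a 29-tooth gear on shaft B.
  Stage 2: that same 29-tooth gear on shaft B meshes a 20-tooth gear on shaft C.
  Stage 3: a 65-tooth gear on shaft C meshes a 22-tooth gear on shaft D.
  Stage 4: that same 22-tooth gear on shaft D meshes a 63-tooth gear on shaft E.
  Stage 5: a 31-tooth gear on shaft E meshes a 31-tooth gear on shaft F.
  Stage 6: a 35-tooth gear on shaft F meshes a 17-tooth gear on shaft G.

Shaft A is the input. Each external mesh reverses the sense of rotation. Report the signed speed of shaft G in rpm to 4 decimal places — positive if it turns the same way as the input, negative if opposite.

+2746.1438 rpm (same as input, |ω| = 2746.1438 rpm)

Stage 1 [32T→29T]: ω = 808.0000×32/29 = 891.5862 rpm, dir flips to −; running = −891.5862
Stage 2 [29T→20T]: ω = 891.5862×29/20 = 1292.8000 rpm, dir flips to +; running = +1292.8000
Stage 3 [65T→22T]: ω = 1292.8000×65/22 = 3819.6364 rpm, dir flips to −; running = −3819.6364
Stage 4 [22T→63T]: ω = 3819.6364×22/63 = 1333.8413 rpm, dir flips to +; running = +1333.8413
Stage 5 [31T→31T]: ω = 1333.8413×31/31 = 1333.8413 rpm, dir flips to −; running = −1333.8413
Stage 6 [35T→17T]: ω = 1333.8413×35/17 = 2746.1438 rpm, dir flips to +; running = +2746.1438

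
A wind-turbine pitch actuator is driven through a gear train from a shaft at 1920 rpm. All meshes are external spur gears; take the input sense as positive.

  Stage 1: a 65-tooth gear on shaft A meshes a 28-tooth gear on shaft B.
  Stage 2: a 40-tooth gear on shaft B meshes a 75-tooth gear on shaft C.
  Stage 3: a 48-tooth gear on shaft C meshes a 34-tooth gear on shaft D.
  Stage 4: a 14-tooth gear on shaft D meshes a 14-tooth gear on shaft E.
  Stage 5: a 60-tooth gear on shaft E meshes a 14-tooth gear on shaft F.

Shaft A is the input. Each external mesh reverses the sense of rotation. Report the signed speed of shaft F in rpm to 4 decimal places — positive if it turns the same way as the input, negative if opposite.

Stage 1 [65T→28T]: ω = 1920.0000×65/28 = 4457.1429 rpm, dir flips to −; running = −4457.1429
Stage 2 [40T→75T]: ω = 4457.1429×40/75 = 2377.1429 rpm, dir flips to +; running = +2377.1429
Stage 3 [48T→34T]: ω = 2377.1429×48/34 = 3355.9664 rpm, dir flips to −; running = −3355.9664
Stage 4 [14T→14T]: ω = 3355.9664×14/14 = 3355.9664 rpm, dir flips to +; running = +3355.9664
Stage 5 [60T→14T]: ω = 3355.9664×60/14 = 14382.7131 rpm, dir flips to −; running = −14382.7131

-14382.7131 rpm (opposite to input, |ω| = 14382.7131 rpm)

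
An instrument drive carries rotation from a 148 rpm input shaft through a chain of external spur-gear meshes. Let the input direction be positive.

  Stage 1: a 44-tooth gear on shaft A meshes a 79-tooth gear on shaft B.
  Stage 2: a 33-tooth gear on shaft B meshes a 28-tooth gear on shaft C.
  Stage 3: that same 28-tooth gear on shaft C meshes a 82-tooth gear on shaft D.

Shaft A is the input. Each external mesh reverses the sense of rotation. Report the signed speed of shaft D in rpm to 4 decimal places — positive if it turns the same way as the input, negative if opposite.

Stage 1 [44T→79T]: ω = 148.0000×44/79 = 82.4304 rpm, dir flips to −; running = −82.4304
Stage 2 [33T→28T]: ω = 82.4304×33/28 = 97.1501 rpm, dir flips to +; running = +97.1501
Stage 3 [28T→82T]: ω = 97.1501×28/82 = 33.1732 rpm, dir flips to −; running = −33.1732

-33.1732 rpm (opposite to input, |ω| = 33.1732 rpm)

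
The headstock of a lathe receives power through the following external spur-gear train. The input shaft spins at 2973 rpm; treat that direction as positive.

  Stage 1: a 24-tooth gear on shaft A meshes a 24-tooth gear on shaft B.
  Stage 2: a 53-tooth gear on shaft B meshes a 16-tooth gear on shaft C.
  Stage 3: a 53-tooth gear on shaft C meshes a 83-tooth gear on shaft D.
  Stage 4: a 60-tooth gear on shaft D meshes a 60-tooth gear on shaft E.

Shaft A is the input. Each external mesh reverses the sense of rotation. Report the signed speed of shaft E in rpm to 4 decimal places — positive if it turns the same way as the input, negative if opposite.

Stage 1 [24T→24T]: ω = 2973.0000×24/24 = 2973.0000 rpm, dir flips to −; running = −2973.0000
Stage 2 [53T→16T]: ω = 2973.0000×53/16 = 9848.0625 rpm, dir flips to +; running = +9848.0625
Stage 3 [53T→83T]: ω = 9848.0625×53/83 = 6288.5218 rpm, dir flips to −; running = −6288.5218
Stage 4 [60T→60T]: ω = 6288.5218×60/60 = 6288.5218 rpm, dir flips to +; running = +6288.5218

+6288.5218 rpm (same as input, |ω| = 6288.5218 rpm)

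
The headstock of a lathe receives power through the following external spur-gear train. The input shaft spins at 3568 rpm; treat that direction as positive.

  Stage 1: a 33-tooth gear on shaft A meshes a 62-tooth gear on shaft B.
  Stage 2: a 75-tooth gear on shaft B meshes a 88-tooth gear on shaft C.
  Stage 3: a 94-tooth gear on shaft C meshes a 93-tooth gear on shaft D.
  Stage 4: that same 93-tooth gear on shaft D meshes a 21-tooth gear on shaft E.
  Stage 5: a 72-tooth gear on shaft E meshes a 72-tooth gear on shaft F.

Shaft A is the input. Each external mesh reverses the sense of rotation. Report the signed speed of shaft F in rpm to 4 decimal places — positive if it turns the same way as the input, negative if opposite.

Stage 1 [33T→62T]: ω = 3568.0000×33/62 = 1899.0968 rpm, dir flips to −; running = −1899.0968
Stage 2 [75T→88T]: ω = 1899.0968×75/88 = 1618.5484 rpm, dir flips to +; running = +1618.5484
Stage 3 [94T→93T]: ω = 1618.5484×94/93 = 1635.9521 rpm, dir flips to −; running = −1635.9521
Stage 4 [93T→21T]: ω = 1635.9521×93/21 = 7244.9309 rpm, dir flips to +; running = +7244.9309
Stage 5 [72T→72T]: ω = 7244.9309×72/72 = 7244.9309 rpm, dir flips to −; running = −7244.9309

-7244.9309 rpm (opposite to input, |ω| = 7244.9309 rpm)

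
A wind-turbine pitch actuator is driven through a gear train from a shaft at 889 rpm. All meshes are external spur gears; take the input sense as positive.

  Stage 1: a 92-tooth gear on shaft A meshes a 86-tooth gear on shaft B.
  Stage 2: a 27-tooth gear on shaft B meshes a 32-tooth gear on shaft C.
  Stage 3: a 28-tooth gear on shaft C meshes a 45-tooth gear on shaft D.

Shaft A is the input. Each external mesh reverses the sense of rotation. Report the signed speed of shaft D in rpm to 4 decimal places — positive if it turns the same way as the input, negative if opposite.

Stage 1 [92T→86T]: ω = 889.0000×92/86 = 951.0233 rpm, dir flips to −; running = −951.0233
Stage 2 [27T→32T]: ω = 951.0233×27/32 = 802.4259 rpm, dir flips to +; running = +802.4259
Stage 3 [28T→45T]: ω = 802.4259×28/45 = 499.2872 rpm, dir flips to −; running = −499.2872

-499.2872 rpm (opposite to input, |ω| = 499.2872 rpm)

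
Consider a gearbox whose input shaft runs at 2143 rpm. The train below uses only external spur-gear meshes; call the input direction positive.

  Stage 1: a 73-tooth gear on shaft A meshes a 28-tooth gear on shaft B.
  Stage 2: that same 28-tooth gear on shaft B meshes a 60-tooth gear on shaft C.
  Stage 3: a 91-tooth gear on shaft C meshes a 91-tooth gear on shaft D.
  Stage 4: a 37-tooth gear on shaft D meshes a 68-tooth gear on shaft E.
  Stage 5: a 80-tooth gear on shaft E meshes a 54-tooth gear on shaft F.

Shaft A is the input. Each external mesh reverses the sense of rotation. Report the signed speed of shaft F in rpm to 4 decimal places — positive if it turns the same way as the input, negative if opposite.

-2101.7585 rpm (opposite to input, |ω| = 2101.7585 rpm)

Stage 1 [73T→28T]: ω = 2143.0000×73/28 = 5587.1071 rpm, dir flips to −; running = −5587.1071
Stage 2 [28T→60T]: ω = 5587.1071×28/60 = 2607.3167 rpm, dir flips to +; running = +2607.3167
Stage 3 [91T→91T]: ω = 2607.3167×91/91 = 2607.3167 rpm, dir flips to −; running = −2607.3167
Stage 4 [37T→68T]: ω = 2607.3167×37/68 = 1418.6870 rpm, dir flips to +; running = +1418.6870
Stage 5 [80T→54T]: ω = 1418.6870×80/54 = 2101.7585 rpm, dir flips to −; running = −2101.7585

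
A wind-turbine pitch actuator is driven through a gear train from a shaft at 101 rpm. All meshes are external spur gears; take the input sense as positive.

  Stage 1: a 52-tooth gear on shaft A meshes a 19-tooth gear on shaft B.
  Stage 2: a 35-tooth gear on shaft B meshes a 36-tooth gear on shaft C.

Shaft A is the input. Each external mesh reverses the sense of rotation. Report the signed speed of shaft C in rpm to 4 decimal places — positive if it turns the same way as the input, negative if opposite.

Stage 1 [52T→19T]: ω = 101.0000×52/19 = 276.4211 rpm, dir flips to −; running = −276.4211
Stage 2 [35T→36T]: ω = 276.4211×35/36 = 268.7427 rpm, dir flips to +; running = +268.7427

+268.7427 rpm (same as input, |ω| = 268.7427 rpm)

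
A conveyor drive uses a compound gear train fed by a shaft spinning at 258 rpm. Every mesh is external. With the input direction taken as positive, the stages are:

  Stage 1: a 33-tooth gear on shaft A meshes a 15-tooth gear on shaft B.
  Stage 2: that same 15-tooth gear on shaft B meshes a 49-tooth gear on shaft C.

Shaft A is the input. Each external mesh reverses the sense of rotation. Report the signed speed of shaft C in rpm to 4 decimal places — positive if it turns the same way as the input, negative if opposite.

+173.7551 rpm (same as input, |ω| = 173.7551 rpm)

Stage 1 [33T→15T]: ω = 258.0000×33/15 = 567.6000 rpm, dir flips to −; running = −567.6000
Stage 2 [15T→49T]: ω = 567.6000×15/49 = 173.7551 rpm, dir flips to +; running = +173.7551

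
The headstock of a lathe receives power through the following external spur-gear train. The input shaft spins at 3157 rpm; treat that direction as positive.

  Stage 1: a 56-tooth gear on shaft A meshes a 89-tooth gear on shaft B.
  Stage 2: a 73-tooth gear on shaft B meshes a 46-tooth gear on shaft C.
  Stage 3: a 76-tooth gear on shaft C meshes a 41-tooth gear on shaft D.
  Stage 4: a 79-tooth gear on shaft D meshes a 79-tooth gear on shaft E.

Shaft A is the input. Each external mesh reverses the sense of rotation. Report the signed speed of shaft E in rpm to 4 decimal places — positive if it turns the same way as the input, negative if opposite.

Stage 1 [56T→89T]: ω = 3157.0000×56/89 = 1986.4270 rpm, dir flips to −; running = −1986.4270
Stage 2 [73T→46T]: ω = 1986.4270×73/46 = 3152.3732 rpm, dir flips to +; running = +3152.3732
Stage 3 [76T→41T]: ω = 3152.3732×76/41 = 5843.4235 rpm, dir flips to −; running = −5843.4235
Stage 4 [79T→79T]: ω = 5843.4235×79/79 = 5843.4235 rpm, dir flips to +; running = +5843.4235

+5843.4235 rpm (same as input, |ω| = 5843.4235 rpm)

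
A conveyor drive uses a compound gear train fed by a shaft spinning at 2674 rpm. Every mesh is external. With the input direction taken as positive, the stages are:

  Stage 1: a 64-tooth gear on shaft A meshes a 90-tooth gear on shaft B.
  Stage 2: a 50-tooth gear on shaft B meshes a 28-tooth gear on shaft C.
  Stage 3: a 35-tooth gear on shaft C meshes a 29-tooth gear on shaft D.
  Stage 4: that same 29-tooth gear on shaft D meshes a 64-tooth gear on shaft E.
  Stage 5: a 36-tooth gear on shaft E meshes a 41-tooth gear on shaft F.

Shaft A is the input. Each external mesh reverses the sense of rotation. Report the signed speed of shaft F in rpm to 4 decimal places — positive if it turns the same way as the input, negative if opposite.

Stage 1 [64T→90T]: ω = 2674.0000×64/90 = 1901.5111 rpm, dir flips to −; running = −1901.5111
Stage 2 [50T→28T]: ω = 1901.5111×50/28 = 3395.5556 rpm, dir flips to +; running = +3395.5556
Stage 3 [35T→29T]: ω = 3395.5556×35/29 = 4098.0843 rpm, dir flips to −; running = −4098.0843
Stage 4 [29T→64T]: ω = 4098.0843×29/64 = 1856.9444 rpm, dir flips to +; running = +1856.9444
Stage 5 [36T→41T]: ω = 1856.9444×36/41 = 1630.4878 rpm, dir flips to −; running = −1630.4878

-1630.4878 rpm (opposite to input, |ω| = 1630.4878 rpm)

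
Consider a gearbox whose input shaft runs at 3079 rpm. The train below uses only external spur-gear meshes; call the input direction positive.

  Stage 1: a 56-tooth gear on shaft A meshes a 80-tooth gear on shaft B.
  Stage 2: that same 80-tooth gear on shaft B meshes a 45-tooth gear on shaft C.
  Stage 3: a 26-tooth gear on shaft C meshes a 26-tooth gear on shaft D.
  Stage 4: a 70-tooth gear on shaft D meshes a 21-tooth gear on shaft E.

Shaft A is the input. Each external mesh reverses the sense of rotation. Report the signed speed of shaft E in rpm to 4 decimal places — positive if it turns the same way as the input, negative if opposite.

Stage 1 [56T→80T]: ω = 3079.0000×56/80 = 2155.3000 rpm, dir flips to −; running = −2155.3000
Stage 2 [80T→45T]: ω = 2155.3000×80/45 = 3831.6444 rpm, dir flips to +; running = +3831.6444
Stage 3 [26T→26T]: ω = 3831.6444×26/26 = 3831.6444 rpm, dir flips to −; running = −3831.6444
Stage 4 [70T→21T]: ω = 3831.6444×70/21 = 12772.1481 rpm, dir flips to +; running = +12772.1481

+12772.1481 rpm (same as input, |ω| = 12772.1481 rpm)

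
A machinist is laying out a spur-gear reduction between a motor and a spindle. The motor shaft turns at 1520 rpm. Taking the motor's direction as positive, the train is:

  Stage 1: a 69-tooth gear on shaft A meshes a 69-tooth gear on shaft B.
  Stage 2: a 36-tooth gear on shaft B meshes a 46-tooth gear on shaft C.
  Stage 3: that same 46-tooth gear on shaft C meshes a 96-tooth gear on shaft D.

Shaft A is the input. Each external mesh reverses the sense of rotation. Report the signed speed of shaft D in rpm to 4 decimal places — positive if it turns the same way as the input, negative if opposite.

-570.0000 rpm (opposite to input, |ω| = 570.0000 rpm)

Stage 1 [69T→69T]: ω = 1520.0000×69/69 = 1520.0000 rpm, dir flips to −; running = −1520.0000
Stage 2 [36T→46T]: ω = 1520.0000×36/46 = 1189.5652 rpm, dir flips to +; running = +1189.5652
Stage 3 [46T→96T]: ω = 1189.5652×46/96 = 570.0000 rpm, dir flips to −; running = −570.0000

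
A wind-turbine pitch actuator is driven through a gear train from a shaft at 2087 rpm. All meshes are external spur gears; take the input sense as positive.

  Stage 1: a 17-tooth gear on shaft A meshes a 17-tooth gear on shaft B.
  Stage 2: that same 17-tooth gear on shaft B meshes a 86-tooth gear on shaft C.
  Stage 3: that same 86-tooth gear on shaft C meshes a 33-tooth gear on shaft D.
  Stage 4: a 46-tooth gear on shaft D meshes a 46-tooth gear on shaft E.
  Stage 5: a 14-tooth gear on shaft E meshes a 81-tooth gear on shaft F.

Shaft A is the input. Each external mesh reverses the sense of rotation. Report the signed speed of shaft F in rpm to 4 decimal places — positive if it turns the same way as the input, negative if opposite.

Stage 1 [17T→17T]: ω = 2087.0000×17/17 = 2087.0000 rpm, dir flips to −; running = −2087.0000
Stage 2 [17T→86T]: ω = 2087.0000×17/86 = 412.5465 rpm, dir flips to +; running = +412.5465
Stage 3 [86T→33T]: ω = 412.5465×86/33 = 1075.1212 rpm, dir flips to −; running = −1075.1212
Stage 4 [46T→46T]: ω = 1075.1212×46/46 = 1075.1212 rpm, dir flips to +; running = +1075.1212
Stage 5 [14T→81T]: ω = 1075.1212×14/81 = 185.8234 rpm, dir flips to −; running = −185.8234

-185.8234 rpm (opposite to input, |ω| = 185.8234 rpm)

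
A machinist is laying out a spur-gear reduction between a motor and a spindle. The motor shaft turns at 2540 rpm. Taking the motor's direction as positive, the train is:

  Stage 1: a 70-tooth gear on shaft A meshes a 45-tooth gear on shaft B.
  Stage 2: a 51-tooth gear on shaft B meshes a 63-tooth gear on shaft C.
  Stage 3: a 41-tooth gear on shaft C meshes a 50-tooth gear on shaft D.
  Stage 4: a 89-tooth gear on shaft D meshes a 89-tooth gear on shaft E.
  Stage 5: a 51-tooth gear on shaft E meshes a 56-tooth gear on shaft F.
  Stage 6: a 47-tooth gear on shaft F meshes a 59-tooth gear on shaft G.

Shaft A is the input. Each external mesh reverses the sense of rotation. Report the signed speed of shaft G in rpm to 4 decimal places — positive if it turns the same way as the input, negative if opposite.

+1902.7894 rpm (same as input, |ω| = 1902.7894 rpm)

Stage 1 [70T→45T]: ω = 2540.0000×70/45 = 3951.1111 rpm, dir flips to −; running = −3951.1111
Stage 2 [51T→63T]: ω = 3951.1111×51/63 = 3198.5185 rpm, dir flips to +; running = +3198.5185
Stage 3 [41T→50T]: ω = 3198.5185×41/50 = 2622.7852 rpm, dir flips to −; running = −2622.7852
Stage 4 [89T→89T]: ω = 2622.7852×89/89 = 2622.7852 rpm, dir flips to +; running = +2622.7852
Stage 5 [51T→56T]: ω = 2622.7852×51/56 = 2388.6079 rpm, dir flips to −; running = −2388.6079
Stage 6 [47T→59T]: ω = 2388.6079×47/59 = 1902.7894 rpm, dir flips to +; running = +1902.7894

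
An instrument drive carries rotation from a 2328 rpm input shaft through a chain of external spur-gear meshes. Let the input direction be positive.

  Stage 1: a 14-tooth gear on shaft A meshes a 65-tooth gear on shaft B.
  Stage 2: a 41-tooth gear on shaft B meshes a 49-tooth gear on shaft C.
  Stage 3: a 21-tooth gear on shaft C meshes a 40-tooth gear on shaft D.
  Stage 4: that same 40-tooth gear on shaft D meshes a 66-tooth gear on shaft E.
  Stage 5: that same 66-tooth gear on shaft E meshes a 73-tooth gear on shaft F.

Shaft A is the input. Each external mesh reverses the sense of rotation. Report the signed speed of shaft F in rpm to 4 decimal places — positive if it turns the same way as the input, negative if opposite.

Stage 1 [14T→65T]: ω = 2328.0000×14/65 = 501.4154 rpm, dir flips to −; running = −501.4154
Stage 2 [41T→49T]: ω = 501.4154×41/49 = 419.5516 rpm, dir flips to +; running = +419.5516
Stage 3 [21T→40T]: ω = 419.5516×21/40 = 220.2646 rpm, dir flips to −; running = −220.2646
Stage 4 [40T→66T]: ω = 220.2646×40/66 = 133.4937 rpm, dir flips to +; running = +133.4937
Stage 5 [66T→73T]: ω = 133.4937×66/73 = 120.6929 rpm, dir flips to −; running = −120.6929

-120.6929 rpm (opposite to input, |ω| = 120.6929 rpm)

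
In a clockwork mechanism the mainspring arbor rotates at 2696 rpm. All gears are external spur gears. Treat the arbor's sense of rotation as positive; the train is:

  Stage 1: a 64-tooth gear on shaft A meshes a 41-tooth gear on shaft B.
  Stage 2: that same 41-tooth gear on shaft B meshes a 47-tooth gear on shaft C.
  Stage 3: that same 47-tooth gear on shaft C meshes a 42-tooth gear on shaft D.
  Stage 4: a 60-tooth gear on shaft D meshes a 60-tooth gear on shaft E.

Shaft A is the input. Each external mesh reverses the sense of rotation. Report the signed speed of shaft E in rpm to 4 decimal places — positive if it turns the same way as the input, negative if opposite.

Stage 1 [64T→41T]: ω = 2696.0000×64/41 = 4208.3902 rpm, dir flips to −; running = −4208.3902
Stage 2 [41T→47T]: ω = 4208.3902×41/47 = 3671.1489 rpm, dir flips to +; running = +3671.1489
Stage 3 [47T→42T]: ω = 3671.1489×47/42 = 4108.1905 rpm, dir flips to −; running = −4108.1905
Stage 4 [60T→60T]: ω = 4108.1905×60/60 = 4108.1905 rpm, dir flips to +; running = +4108.1905

+4108.1905 rpm (same as input, |ω| = 4108.1905 rpm)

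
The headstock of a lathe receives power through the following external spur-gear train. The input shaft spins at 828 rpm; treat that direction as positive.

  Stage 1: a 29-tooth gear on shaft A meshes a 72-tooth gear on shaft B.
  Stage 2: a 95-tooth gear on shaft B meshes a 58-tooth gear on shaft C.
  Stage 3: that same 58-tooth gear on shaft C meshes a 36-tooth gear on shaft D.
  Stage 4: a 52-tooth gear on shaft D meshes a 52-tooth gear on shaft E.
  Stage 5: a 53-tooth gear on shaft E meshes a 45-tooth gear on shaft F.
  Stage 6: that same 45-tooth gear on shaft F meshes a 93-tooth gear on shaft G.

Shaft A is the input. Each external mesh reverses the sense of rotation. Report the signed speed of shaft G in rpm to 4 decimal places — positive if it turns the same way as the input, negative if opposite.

Stage 1 [29T→72T]: ω = 828.0000×29/72 = 333.5000 rpm, dir flips to −; running = −333.5000
Stage 2 [95T→58T]: ω = 333.5000×95/58 = 546.2500 rpm, dir flips to +; running = +546.2500
Stage 3 [58T→36T]: ω = 546.2500×58/36 = 880.0694 rpm, dir flips to −; running = −880.0694
Stage 4 [52T→52T]: ω = 880.0694×52/52 = 880.0694 rpm, dir flips to +; running = +880.0694
Stage 5 [53T→45T]: ω = 880.0694×53/45 = 1036.5262 rpm, dir flips to −; running = −1036.5262
Stage 6 [45T→93T]: ω = 1036.5262×45/93 = 501.5450 rpm, dir flips to +; running = +501.5450

+501.5450 rpm (same as input, |ω| = 501.5450 rpm)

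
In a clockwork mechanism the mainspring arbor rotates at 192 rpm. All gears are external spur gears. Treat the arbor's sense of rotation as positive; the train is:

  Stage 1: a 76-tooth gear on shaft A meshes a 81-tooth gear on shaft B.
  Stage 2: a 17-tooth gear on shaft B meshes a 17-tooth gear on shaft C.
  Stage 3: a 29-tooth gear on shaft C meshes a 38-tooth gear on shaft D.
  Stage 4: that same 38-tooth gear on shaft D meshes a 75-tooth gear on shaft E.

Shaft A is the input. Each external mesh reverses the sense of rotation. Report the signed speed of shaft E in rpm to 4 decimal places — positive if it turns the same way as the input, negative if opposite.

+69.6573 rpm (same as input, |ω| = 69.6573 rpm)

Stage 1 [76T→81T]: ω = 192.0000×76/81 = 180.1481 rpm, dir flips to −; running = −180.1481
Stage 2 [17T→17T]: ω = 180.1481×17/17 = 180.1481 rpm, dir flips to +; running = +180.1481
Stage 3 [29T→38T]: ω = 180.1481×29/38 = 137.4815 rpm, dir flips to −; running = −137.4815
Stage 4 [38T→75T]: ω = 137.4815×38/75 = 69.6573 rpm, dir flips to +; running = +69.6573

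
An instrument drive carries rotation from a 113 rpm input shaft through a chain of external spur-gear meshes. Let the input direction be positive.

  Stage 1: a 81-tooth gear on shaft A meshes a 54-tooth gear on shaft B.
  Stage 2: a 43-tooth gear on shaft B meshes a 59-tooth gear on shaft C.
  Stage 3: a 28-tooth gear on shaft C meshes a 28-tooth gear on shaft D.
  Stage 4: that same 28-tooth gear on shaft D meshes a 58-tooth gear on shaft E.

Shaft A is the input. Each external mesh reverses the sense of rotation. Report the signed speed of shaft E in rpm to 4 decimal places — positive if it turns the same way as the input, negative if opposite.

Stage 1 [81T→54T]: ω = 113.0000×81/54 = 169.5000 rpm, dir flips to −; running = −169.5000
Stage 2 [43T→59T]: ω = 169.5000×43/59 = 123.5339 rpm, dir flips to +; running = +123.5339
Stage 3 [28T→28T]: ω = 123.5339×28/28 = 123.5339 rpm, dir flips to −; running = −123.5339
Stage 4 [28T→58T]: ω = 123.5339×28/58 = 59.6371 rpm, dir flips to +; running = +59.6371

+59.6371 rpm (same as input, |ω| = 59.6371 rpm)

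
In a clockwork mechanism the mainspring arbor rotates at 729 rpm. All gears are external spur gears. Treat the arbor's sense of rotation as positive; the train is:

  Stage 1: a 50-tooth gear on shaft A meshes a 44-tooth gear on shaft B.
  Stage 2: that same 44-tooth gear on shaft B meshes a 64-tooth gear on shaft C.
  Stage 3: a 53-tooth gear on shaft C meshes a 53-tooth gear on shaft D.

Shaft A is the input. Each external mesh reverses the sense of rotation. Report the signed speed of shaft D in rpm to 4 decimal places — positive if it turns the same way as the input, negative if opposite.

-569.5312 rpm (opposite to input, |ω| = 569.5312 rpm)

Stage 1 [50T→44T]: ω = 729.0000×50/44 = 828.4091 rpm, dir flips to −; running = −828.4091
Stage 2 [44T→64T]: ω = 828.4091×44/64 = 569.5312 rpm, dir flips to +; running = +569.5312
Stage 3 [53T→53T]: ω = 569.5312×53/53 = 569.5312 rpm, dir flips to −; running = −569.5312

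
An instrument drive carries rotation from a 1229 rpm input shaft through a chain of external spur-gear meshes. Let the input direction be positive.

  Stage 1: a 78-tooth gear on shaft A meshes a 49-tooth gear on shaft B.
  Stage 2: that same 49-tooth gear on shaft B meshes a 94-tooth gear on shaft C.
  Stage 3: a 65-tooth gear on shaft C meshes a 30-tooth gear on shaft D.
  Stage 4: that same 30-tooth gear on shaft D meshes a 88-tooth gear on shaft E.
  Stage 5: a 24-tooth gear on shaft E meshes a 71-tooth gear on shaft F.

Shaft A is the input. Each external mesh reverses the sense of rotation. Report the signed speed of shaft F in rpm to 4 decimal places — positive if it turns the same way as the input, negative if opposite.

Stage 1 [78T→49T]: ω = 1229.0000×78/49 = 1956.3673 rpm, dir flips to −; running = −1956.3673
Stage 2 [49T→94T]: ω = 1956.3673×49/94 = 1019.8085 rpm, dir flips to +; running = +1019.8085
Stage 3 [65T→30T]: ω = 1019.8085×65/30 = 2209.5851 rpm, dir flips to −; running = −2209.5851
Stage 4 [30T→88T]: ω = 2209.5851×30/88 = 753.2676 rpm, dir flips to +; running = +753.2676
Stage 5 [24T→71T]: ω = 753.2676×24/71 = 254.6257 rpm, dir flips to −; running = −254.6257

-254.6257 rpm (opposite to input, |ω| = 254.6257 rpm)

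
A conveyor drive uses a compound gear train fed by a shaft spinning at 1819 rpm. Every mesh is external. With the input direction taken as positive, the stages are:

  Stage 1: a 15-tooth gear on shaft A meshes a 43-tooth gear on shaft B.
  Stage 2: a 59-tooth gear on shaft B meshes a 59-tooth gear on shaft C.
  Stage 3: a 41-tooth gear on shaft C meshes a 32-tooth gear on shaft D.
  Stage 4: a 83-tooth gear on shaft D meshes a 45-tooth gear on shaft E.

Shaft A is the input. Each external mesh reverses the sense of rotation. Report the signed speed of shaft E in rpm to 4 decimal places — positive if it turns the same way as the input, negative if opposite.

Stage 1 [15T→43T]: ω = 1819.0000×15/43 = 634.5349 rpm, dir flips to −; running = −634.5349
Stage 2 [59T→59T]: ω = 634.5349×59/59 = 634.5349 rpm, dir flips to +; running = +634.5349
Stage 3 [41T→32T]: ω = 634.5349×41/32 = 812.9978 rpm, dir flips to −; running = −812.9978
Stage 4 [83T→45T]: ω = 812.9978×83/45 = 1499.5293 rpm, dir flips to +; running = +1499.5293

+1499.5293 rpm (same as input, |ω| = 1499.5293 rpm)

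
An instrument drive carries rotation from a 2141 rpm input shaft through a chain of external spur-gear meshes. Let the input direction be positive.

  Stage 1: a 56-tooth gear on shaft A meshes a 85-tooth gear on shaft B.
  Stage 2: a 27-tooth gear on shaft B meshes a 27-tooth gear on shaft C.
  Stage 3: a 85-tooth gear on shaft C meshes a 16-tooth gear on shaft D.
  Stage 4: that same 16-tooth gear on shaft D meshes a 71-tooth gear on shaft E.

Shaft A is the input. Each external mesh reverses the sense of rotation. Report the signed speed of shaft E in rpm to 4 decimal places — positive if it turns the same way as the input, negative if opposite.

+1688.6761 rpm (same as input, |ω| = 1688.6761 rpm)

Stage 1 [56T→85T]: ω = 2141.0000×56/85 = 1410.5412 rpm, dir flips to −; running = −1410.5412
Stage 2 [27T→27T]: ω = 1410.5412×27/27 = 1410.5412 rpm, dir flips to +; running = +1410.5412
Stage 3 [85T→16T]: ω = 1410.5412×85/16 = 7493.5000 rpm, dir flips to −; running = −7493.5000
Stage 4 [16T→71T]: ω = 7493.5000×16/71 = 1688.6761 rpm, dir flips to +; running = +1688.6761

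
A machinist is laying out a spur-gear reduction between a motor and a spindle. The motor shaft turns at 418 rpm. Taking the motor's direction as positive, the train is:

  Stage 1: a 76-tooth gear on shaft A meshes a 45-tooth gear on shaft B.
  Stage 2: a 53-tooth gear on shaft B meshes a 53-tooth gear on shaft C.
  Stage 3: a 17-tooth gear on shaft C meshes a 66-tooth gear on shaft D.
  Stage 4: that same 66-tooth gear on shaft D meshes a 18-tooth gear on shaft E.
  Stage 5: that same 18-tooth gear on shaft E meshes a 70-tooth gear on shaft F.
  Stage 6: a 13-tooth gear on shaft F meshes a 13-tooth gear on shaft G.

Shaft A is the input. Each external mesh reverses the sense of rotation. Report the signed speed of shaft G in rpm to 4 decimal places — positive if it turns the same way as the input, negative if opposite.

Stage 1 [76T→45T]: ω = 418.0000×76/45 = 705.9556 rpm, dir flips to −; running = −705.9556
Stage 2 [53T→53T]: ω = 705.9556×53/53 = 705.9556 rpm, dir flips to +; running = +705.9556
Stage 3 [17T→66T]: ω = 705.9556×17/66 = 181.8370 rpm, dir flips to −; running = −181.8370
Stage 4 [66T→18T]: ω = 181.8370×66/18 = 666.7358 rpm, dir flips to +; running = +666.7358
Stage 5 [18T→70T]: ω = 666.7358×18/70 = 171.4463 rpm, dir flips to −; running = −171.4463
Stage 6 [13T→13T]: ω = 171.4463×13/13 = 171.4463 rpm, dir flips to +; running = +171.4463

+171.4463 rpm (same as input, |ω| = 171.4463 rpm)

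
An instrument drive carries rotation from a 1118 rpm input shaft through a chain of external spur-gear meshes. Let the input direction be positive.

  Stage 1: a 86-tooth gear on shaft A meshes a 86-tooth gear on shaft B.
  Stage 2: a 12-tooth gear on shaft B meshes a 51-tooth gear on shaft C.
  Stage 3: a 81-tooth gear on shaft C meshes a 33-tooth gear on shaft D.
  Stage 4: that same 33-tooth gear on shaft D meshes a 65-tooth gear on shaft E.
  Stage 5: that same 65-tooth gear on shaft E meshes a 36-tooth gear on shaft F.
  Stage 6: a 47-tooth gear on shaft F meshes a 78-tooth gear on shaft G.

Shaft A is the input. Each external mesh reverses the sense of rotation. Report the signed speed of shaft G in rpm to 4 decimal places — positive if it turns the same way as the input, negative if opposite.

Stage 1 [86T→86T]: ω = 1118.0000×86/86 = 1118.0000 rpm, dir flips to −; running = −1118.0000
Stage 2 [12T→51T]: ω = 1118.0000×12/51 = 263.0588 rpm, dir flips to +; running = +263.0588
Stage 3 [81T→33T]: ω = 263.0588×81/33 = 645.6898 rpm, dir flips to −; running = −645.6898
Stage 4 [33T→65T]: ω = 645.6898×33/65 = 327.8118 rpm, dir flips to +; running = +327.8118
Stage 5 [65T→36T]: ω = 327.8118×65/36 = 591.8824 rpm, dir flips to −; running = −591.8824
Stage 6 [47T→78T]: ω = 591.8824×47/78 = 356.6471 rpm, dir flips to +; running = +356.6471

+356.6471 rpm (same as input, |ω| = 356.6471 rpm)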